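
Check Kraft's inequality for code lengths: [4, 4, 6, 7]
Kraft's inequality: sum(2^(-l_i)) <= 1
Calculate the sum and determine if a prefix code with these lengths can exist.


Sum = 2^(-4) + 2^(-4) + 2^(-6) + 2^(-7)
    = 0.0625 + 0.0625 + 0.015625 + 0.0078125
    = 19/128 = 0.1484375
Since 0.1484375 <= 1, Kraft's inequality IS satisfied.
A prefix code with these lengths CAN exist.

Kraft sum = 0.1484375. Satisfied.


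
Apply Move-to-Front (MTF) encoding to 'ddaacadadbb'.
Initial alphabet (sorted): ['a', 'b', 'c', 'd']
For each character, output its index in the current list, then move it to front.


MTF encoding:
'd': index 3 in ['a', 'b', 'c', 'd'] -> ['d', 'a', 'b', 'c']
'd': index 0 in ['d', 'a', 'b', 'c'] -> ['d', 'a', 'b', 'c']
'a': index 1 in ['d', 'a', 'b', 'c'] -> ['a', 'd', 'b', 'c']
'a': index 0 in ['a', 'd', 'b', 'c'] -> ['a', 'd', 'b', 'c']
'c': index 3 in ['a', 'd', 'b', 'c'] -> ['c', 'a', 'd', 'b']
'a': index 1 in ['c', 'a', 'd', 'b'] -> ['a', 'c', 'd', 'b']
'd': index 2 in ['a', 'c', 'd', 'b'] -> ['d', 'a', 'c', 'b']
'a': index 1 in ['d', 'a', 'c', 'b'] -> ['a', 'd', 'c', 'b']
'd': index 1 in ['a', 'd', 'c', 'b'] -> ['d', 'a', 'c', 'b']
'b': index 3 in ['d', 'a', 'c', 'b'] -> ['b', 'd', 'a', 'c']
'b': index 0 in ['b', 'd', 'a', 'c'] -> ['b', 'd', 'a', 'c']


Output: [3, 0, 1, 0, 3, 1, 2, 1, 1, 3, 0]


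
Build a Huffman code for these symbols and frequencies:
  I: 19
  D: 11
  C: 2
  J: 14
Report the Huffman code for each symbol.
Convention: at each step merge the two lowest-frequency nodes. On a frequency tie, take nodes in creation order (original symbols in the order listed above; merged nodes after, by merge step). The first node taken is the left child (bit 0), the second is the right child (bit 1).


Huffman tree construction:
Step 1: Merge C(2) + D(11) = 13
Step 2: Merge (C+D)(13) + J(14) = 27
Step 3: Merge I(19) + ((C+D)+J)(27) = 46
Read each symbol's code off the tree from the root (left child = 0, right child = 1).

Codes:
  I: 0 (length 1)
  D: 101 (length 3)
  C: 100 (length 3)
  J: 11 (length 2)
Average code length: 86/46 = 1.8696 bits/symbol


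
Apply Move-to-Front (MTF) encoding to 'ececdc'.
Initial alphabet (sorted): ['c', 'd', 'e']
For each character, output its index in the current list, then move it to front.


MTF encoding:
'e': index 2 in ['c', 'd', 'e'] -> ['e', 'c', 'd']
'c': index 1 in ['e', 'c', 'd'] -> ['c', 'e', 'd']
'e': index 1 in ['c', 'e', 'd'] -> ['e', 'c', 'd']
'c': index 1 in ['e', 'c', 'd'] -> ['c', 'e', 'd']
'd': index 2 in ['c', 'e', 'd'] -> ['d', 'c', 'e']
'c': index 1 in ['d', 'c', 'e'] -> ['c', 'd', 'e']


Output: [2, 1, 1, 1, 2, 1]


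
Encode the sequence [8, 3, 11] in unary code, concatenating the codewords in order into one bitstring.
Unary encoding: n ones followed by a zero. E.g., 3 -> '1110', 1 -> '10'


Encode each number as n ones followed by a terminating 0:
  8 -> 111111110 (9 bits)
  3 -> 1110 (4 bits)
  11 -> 111111111110 (12 bits)
Total length = 9 + 4 + 12 = 25 bits.

Unary([8, 3, 11]) = 1111111101110111111111110 (25 bits)


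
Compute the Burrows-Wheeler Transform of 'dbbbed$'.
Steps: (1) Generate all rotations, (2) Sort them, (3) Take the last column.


Rotations (sorted):
  0: $dbbbed -> last char: d
  1: bbbed$d -> last char: d
  2: bbed$db -> last char: b
  3: bed$dbb -> last char: b
  4: d$dbbbe -> last char: e
  5: dbbbed$ -> last char: $
  6: ed$dbbb -> last char: b


BWT = ddbbe$b


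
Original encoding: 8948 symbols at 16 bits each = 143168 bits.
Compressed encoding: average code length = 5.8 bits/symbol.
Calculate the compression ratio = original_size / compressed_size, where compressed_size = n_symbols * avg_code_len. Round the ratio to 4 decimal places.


original_size = n_symbols * orig_bits = 8948 * 16 = 143168 bits
compressed_size = n_symbols * avg_code_len = 8948 * 5.8 = 51898.4 bits
ratio = original_size / compressed_size = 143168 / 51898.4 = 2.7586

Compression ratio = 2.7586


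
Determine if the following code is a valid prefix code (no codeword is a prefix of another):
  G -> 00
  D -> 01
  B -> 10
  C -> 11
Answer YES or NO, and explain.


Checking each pair (does one codeword prefix another?):
  G='00' vs D='01': no prefix
  G='00' vs B='10': no prefix
  G='00' vs C='11': no prefix
  D='01' vs G='00': no prefix
  D='01' vs B='10': no prefix
  D='01' vs C='11': no prefix
  B='10' vs G='00': no prefix
  B='10' vs D='01': no prefix
  B='10' vs C='11': no prefix
  C='11' vs G='00': no prefix
  C='11' vs D='01': no prefix
  C='11' vs B='10': no prefix
No violation found over all pairs.

YES -- this is a valid prefix code. No codeword is a prefix of any other codeword.


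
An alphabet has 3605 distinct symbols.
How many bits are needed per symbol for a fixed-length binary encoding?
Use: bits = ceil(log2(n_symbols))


log2(3605) = 11.8158
Bracket: 2^11 = 2048 < 3605 <= 2^12 = 4096
So ceil(log2(3605)) = 12

bits = ceil(log2(3605)) = ceil(11.8158) = 12 bits


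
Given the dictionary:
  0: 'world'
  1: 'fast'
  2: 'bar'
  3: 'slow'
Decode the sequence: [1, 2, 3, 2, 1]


Look up each index in the dictionary:
  1 -> 'fast'
  2 -> 'bar'
  3 -> 'slow'
  2 -> 'bar'
  1 -> 'fast'

Decoded: "fast bar slow bar fast"


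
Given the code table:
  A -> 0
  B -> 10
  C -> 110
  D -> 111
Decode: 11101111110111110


Decoding:
111 -> D
0 -> A
111 -> D
111 -> D
0 -> A
111 -> D
110 -> C


Result: DADDADC


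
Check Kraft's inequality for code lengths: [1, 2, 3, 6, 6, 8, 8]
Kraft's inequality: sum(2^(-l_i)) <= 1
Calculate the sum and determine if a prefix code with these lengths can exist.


Sum = 2^(-1) + 2^(-2) + 2^(-3) + 2^(-6) + 2^(-6) + 2^(-8) + 2^(-8)
    = 0.5 + 0.25 + 0.125 + 0.015625 + 0.015625 + 0.00390625 + 0.00390625
    = 234/256 = 0.9140625
Since 0.9140625 <= 1, Kraft's inequality IS satisfied.
A prefix code with these lengths CAN exist.

Kraft sum = 0.9140625. Satisfied.


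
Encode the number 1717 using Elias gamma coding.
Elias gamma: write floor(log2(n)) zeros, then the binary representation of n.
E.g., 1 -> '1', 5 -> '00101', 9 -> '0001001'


num_bits = floor(log2(1717)) + 1 = 11
leading_zeros = num_bits - 1 = 10
binary(1717) = 11010110101

Elias gamma(1717) = '0000000000' + '11010110101' = 000000000011010110101 (21 bits)


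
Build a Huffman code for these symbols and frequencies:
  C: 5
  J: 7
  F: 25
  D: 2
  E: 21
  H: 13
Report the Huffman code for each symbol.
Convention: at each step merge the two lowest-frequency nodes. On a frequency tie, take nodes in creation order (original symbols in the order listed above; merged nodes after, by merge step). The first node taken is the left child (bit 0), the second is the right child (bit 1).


Huffman tree construction:
Step 1: Merge D(2) + C(5) = 7
Step 2: Merge J(7) + (D+C)(7) = 14
Step 3: Merge H(13) + (J+(D+C))(14) = 27
Step 4: Merge E(21) + F(25) = 46
Step 5: Merge (H+(J+(D+C)))(27) + (E+F)(46) = 73
Read each symbol's code off the tree from the root (left child = 0, right child = 1).

Codes:
  C: 0111 (length 4)
  J: 010 (length 3)
  F: 11 (length 2)
  D: 0110 (length 4)
  E: 10 (length 2)
  H: 00 (length 2)
Average code length: 167/73 = 2.2877 bits/symbol


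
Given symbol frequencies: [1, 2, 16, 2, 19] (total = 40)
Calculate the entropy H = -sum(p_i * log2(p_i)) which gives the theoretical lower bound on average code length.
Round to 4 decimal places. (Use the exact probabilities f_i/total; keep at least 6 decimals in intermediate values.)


Per-symbol terms -p_i * log2(p_i) with p_i = f_i/40:
  p = 1/40 = 0.025000: log2(p) = -5.321928, -p*log2(p) = 0.133048
  p = 2/40 = 0.050000: log2(p) = -4.321928, -p*log2(p) = 0.216096
  p = 16/40 = 0.400000: log2(p) = -1.321928, -p*log2(p) = 0.528771
  p = 2/40 = 0.050000: log2(p) = -4.321928, -p*log2(p) = 0.216096
  p = 19/40 = 0.475000: log2(p) = -1.074001, -p*log2(p) = 0.510150
H = 0.133048 + 0.216096 + 0.528771 + 0.216096 + 0.510150 = 1.604161

H = 1.6042 bits/symbol


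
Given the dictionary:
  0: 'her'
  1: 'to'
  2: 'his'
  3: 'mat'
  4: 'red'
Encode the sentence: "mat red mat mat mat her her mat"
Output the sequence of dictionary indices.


Look up each word in the dictionary:
  'mat' -> 3
  'red' -> 4
  'mat' -> 3
  'mat' -> 3
  'mat' -> 3
  'her' -> 0
  'her' -> 0
  'mat' -> 3

Encoded: [3, 4, 3, 3, 3, 0, 0, 3]


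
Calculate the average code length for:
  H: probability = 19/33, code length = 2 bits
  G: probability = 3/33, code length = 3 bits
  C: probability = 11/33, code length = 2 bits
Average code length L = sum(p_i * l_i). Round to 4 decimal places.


Weighted contributions p_i * l_i:
  H: (19/33) * 2 = 38/33
  G: (3/33) * 3 = 9/33
  C: (11/33) * 2 = 22/33
Sum = (38 + 9 + 22)/33 = 69/33

L = 69/33 = 2.0909 bits/symbol


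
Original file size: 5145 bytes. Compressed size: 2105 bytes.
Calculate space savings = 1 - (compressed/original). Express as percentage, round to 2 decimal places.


ratio = compressed/original = 2105/5145 = 0.409135
savings = 1 - ratio = 1 - 0.409135 = 0.590865
as a percentage: 0.590865 * 100 = 59.09%

Space savings = 1 - 2105/5145 = 59.09%


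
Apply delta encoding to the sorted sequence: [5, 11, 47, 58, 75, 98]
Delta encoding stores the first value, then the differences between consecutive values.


First value: 5
Deltas:
  11 - 5 = 6
  47 - 11 = 36
  58 - 47 = 11
  75 - 58 = 17
  98 - 75 = 23


Delta encoded: [5, 6, 36, 11, 17, 23]


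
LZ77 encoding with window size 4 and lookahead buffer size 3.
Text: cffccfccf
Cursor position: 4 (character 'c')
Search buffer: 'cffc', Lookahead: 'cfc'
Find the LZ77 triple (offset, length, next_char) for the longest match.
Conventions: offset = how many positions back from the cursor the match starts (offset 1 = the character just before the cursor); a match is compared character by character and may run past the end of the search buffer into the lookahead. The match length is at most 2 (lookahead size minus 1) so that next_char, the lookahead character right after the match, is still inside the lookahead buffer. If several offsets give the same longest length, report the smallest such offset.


Try each offset into the search buffer:
  offset=1 (pos 3, char 'c'): match length 1
  offset=2 (pos 2, char 'f'): match length 0
  offset=3 (pos 1, char 'f'): match length 0
  offset=4 (pos 0, char 'c'): match length 2
Longest match has length 2 at offset 4.
next_char = character at position 4 + 2 = 6 -> 'c'

Best match: offset=4, length=2 (matching 'cf' starting at position 0)
LZ77 triple: (4, 2, 'c')


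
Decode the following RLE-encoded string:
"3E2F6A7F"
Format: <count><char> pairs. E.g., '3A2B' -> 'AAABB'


Expanding each <count><char> pair:
  3E -> 'EEE'
  2F -> 'FF'
  6A -> 'AAAAAA'
  7F -> 'FFFFFFF'

Decoded = EEEFFAAAAAAFFFFFFF


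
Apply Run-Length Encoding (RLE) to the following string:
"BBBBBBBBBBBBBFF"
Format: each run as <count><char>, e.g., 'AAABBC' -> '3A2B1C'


Scanning runs left to right:
  i=0: run of 'B' x 13 -> '13B'
  i=13: run of 'F' x 2 -> '2F'

RLE = 13B2F


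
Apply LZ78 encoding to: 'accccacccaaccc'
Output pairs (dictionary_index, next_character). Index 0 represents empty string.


LZ78 encoding steps:
Dictionary: {0: ''}
Step 1: w='' (idx 0), next='a' -> output (0, 'a'), add 'a' as idx 1
Step 2: w='' (idx 0), next='c' -> output (0, 'c'), add 'c' as idx 2
Step 3: w='c' (idx 2), next='c' -> output (2, 'c'), add 'cc' as idx 3
Step 4: w='c' (idx 2), next='a' -> output (2, 'a'), add 'ca' as idx 4
Step 5: w='cc' (idx 3), next='c' -> output (3, 'c'), add 'ccc' as idx 5
Step 6: w='a' (idx 1), next='a' -> output (1, 'a'), add 'aa' as idx 6
Step 7: w='ccc' (idx 5), end of input -> output (5, '')


Encoded: [(0, 'a'), (0, 'c'), (2, 'c'), (2, 'a'), (3, 'c'), (1, 'a'), (5, '')]


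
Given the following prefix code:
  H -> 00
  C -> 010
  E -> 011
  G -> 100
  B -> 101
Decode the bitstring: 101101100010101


Decoding step by step:
Bits 101 -> B
Bits 101 -> B
Bits 100 -> G
Bits 010 -> C
Bits 101 -> B


Decoded message: BBGCB


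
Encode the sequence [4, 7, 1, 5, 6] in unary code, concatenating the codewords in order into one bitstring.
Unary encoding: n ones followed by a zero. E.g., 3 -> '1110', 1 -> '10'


Encode each number as n ones followed by a terminating 0:
  4 -> 11110 (5 bits)
  7 -> 11111110 (8 bits)
  1 -> 10 (2 bits)
  5 -> 111110 (6 bits)
  6 -> 1111110 (7 bits)
Total length = 5 + 8 + 2 + 6 + 7 = 28 bits.

Unary([4, 7, 1, 5, 6]) = 1111011111110101111101111110 (28 bits)


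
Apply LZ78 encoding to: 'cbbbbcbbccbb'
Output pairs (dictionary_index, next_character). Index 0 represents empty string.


LZ78 encoding steps:
Dictionary: {0: ''}
Step 1: w='' (idx 0), next='c' -> output (0, 'c'), add 'c' as idx 1
Step 2: w='' (idx 0), next='b' -> output (0, 'b'), add 'b' as idx 2
Step 3: w='b' (idx 2), next='b' -> output (2, 'b'), add 'bb' as idx 3
Step 4: w='b' (idx 2), next='c' -> output (2, 'c'), add 'bc' as idx 4
Step 5: w='bb' (idx 3), next='c' -> output (3, 'c'), add 'bbc' as idx 5
Step 6: w='c' (idx 1), next='b' -> output (1, 'b'), add 'cb' as idx 6
Step 7: w='b' (idx 2), end of input -> output (2, '')


Encoded: [(0, 'c'), (0, 'b'), (2, 'b'), (2, 'c'), (3, 'c'), (1, 'b'), (2, '')]


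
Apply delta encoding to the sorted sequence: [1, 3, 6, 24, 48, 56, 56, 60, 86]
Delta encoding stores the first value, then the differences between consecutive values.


First value: 1
Deltas:
  3 - 1 = 2
  6 - 3 = 3
  24 - 6 = 18
  48 - 24 = 24
  56 - 48 = 8
  56 - 56 = 0
  60 - 56 = 4
  86 - 60 = 26


Delta encoded: [1, 2, 3, 18, 24, 8, 0, 4, 26]


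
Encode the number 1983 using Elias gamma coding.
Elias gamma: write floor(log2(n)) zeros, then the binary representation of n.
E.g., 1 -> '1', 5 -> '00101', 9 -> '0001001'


num_bits = floor(log2(1983)) + 1 = 11
leading_zeros = num_bits - 1 = 10
binary(1983) = 11110111111

Elias gamma(1983) = '0000000000' + '11110111111' = 000000000011110111111 (21 bits)


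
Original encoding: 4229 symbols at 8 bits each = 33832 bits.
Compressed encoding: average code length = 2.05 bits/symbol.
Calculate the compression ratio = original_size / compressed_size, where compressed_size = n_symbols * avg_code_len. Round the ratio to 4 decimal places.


original_size = n_symbols * orig_bits = 4229 * 8 = 33832 bits
compressed_size = n_symbols * avg_code_len = 4229 * 2.05 = 8669.45 bits
ratio = original_size / compressed_size = 33832 / 8669.45 = 3.9024

Compression ratio = 3.9024


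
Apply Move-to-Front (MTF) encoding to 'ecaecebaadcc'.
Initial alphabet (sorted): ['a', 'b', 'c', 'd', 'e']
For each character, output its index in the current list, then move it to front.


MTF encoding:
'e': index 4 in ['a', 'b', 'c', 'd', 'e'] -> ['e', 'a', 'b', 'c', 'd']
'c': index 3 in ['e', 'a', 'b', 'c', 'd'] -> ['c', 'e', 'a', 'b', 'd']
'a': index 2 in ['c', 'e', 'a', 'b', 'd'] -> ['a', 'c', 'e', 'b', 'd']
'e': index 2 in ['a', 'c', 'e', 'b', 'd'] -> ['e', 'a', 'c', 'b', 'd']
'c': index 2 in ['e', 'a', 'c', 'b', 'd'] -> ['c', 'e', 'a', 'b', 'd']
'e': index 1 in ['c', 'e', 'a', 'b', 'd'] -> ['e', 'c', 'a', 'b', 'd']
'b': index 3 in ['e', 'c', 'a', 'b', 'd'] -> ['b', 'e', 'c', 'a', 'd']
'a': index 3 in ['b', 'e', 'c', 'a', 'd'] -> ['a', 'b', 'e', 'c', 'd']
'a': index 0 in ['a', 'b', 'e', 'c', 'd'] -> ['a', 'b', 'e', 'c', 'd']
'd': index 4 in ['a', 'b', 'e', 'c', 'd'] -> ['d', 'a', 'b', 'e', 'c']
'c': index 4 in ['d', 'a', 'b', 'e', 'c'] -> ['c', 'd', 'a', 'b', 'e']
'c': index 0 in ['c', 'd', 'a', 'b', 'e'] -> ['c', 'd', 'a', 'b', 'e']


Output: [4, 3, 2, 2, 2, 1, 3, 3, 0, 4, 4, 0]


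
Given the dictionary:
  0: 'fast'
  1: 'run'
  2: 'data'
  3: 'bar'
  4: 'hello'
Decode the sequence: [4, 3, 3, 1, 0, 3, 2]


Look up each index in the dictionary:
  4 -> 'hello'
  3 -> 'bar'
  3 -> 'bar'
  1 -> 'run'
  0 -> 'fast'
  3 -> 'bar'
  2 -> 'data'

Decoded: "hello bar bar run fast bar data"


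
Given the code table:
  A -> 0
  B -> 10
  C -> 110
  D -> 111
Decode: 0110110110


Decoding:
0 -> A
110 -> C
110 -> C
110 -> C


Result: ACCC


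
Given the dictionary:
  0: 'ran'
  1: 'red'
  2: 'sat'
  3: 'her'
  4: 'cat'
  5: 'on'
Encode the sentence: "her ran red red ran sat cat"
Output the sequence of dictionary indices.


Look up each word in the dictionary:
  'her' -> 3
  'ran' -> 0
  'red' -> 1
  'red' -> 1
  'ran' -> 0
  'sat' -> 2
  'cat' -> 4

Encoded: [3, 0, 1, 1, 0, 2, 4]


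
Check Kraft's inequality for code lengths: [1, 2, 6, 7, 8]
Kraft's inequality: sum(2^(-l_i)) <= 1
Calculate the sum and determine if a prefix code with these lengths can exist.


Sum = 2^(-1) + 2^(-2) + 2^(-6) + 2^(-7) + 2^(-8)
    = 0.5 + 0.25 + 0.015625 + 0.0078125 + 0.00390625
    = 199/256 = 0.77734375
Since 0.77734375 <= 1, Kraft's inequality IS satisfied.
A prefix code with these lengths CAN exist.

Kraft sum = 0.77734375. Satisfied.


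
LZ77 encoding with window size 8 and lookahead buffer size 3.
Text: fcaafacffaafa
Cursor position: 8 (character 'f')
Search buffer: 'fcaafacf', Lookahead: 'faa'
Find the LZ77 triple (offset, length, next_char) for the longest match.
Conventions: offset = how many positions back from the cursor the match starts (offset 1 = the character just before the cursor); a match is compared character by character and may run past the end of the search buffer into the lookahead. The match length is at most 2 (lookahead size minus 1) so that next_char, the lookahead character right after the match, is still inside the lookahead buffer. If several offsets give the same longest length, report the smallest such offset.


Try each offset into the search buffer:
  offset=1 (pos 7, char 'f'): match length 1
  offset=2 (pos 6, char 'c'): match length 0
  offset=3 (pos 5, char 'a'): match length 0
  offset=4 (pos 4, char 'f'): match length 2
  offset=5 (pos 3, char 'a'): match length 0
  offset=6 (pos 2, char 'a'): match length 0
  offset=7 (pos 1, char 'c'): match length 0
  offset=8 (pos 0, char 'f'): match length 1
Longest match has length 2 at offset 4.
next_char = character at position 8 + 2 = 10 -> 'a'

Best match: offset=4, length=2 (matching 'fa' starting at position 4)
LZ77 triple: (4, 2, 'a')


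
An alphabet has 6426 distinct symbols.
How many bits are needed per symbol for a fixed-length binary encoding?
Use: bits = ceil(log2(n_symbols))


log2(6426) = 12.6497
Bracket: 2^12 = 4096 < 6426 <= 2^13 = 8192
So ceil(log2(6426)) = 13

bits = ceil(log2(6426)) = ceil(12.6497) = 13 bits


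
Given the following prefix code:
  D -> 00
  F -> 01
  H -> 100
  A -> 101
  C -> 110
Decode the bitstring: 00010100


Decoding step by step:
Bits 00 -> D
Bits 01 -> F
Bits 01 -> F
Bits 00 -> D


Decoded message: DFFD


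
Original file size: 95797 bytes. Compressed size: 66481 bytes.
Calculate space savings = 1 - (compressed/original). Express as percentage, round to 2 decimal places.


ratio = compressed/original = 66481/95797 = 0.693978
savings = 1 - ratio = 1 - 0.693978 = 0.306022
as a percentage: 0.306022 * 100 = 30.6%

Space savings = 1 - 66481/95797 = 30.6%


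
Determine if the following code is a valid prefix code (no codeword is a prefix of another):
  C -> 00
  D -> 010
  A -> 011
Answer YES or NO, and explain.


Checking each pair (does one codeword prefix another?):
  C='00' vs D='010': no prefix
  C='00' vs A='011': no prefix
  D='010' vs C='00': no prefix
  D='010' vs A='011': no prefix
  A='011' vs C='00': no prefix
  A='011' vs D='010': no prefix
No violation found over all pairs.

YES -- this is a valid prefix code. No codeword is a prefix of any other codeword.


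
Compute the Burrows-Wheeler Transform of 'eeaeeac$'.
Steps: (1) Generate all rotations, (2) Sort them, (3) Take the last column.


Rotations (sorted):
  0: $eeaeeac -> last char: c
  1: ac$eeaee -> last char: e
  2: aeeac$ee -> last char: e
  3: c$eeaeea -> last char: a
  4: eac$eeae -> last char: e
  5: eaeeac$e -> last char: e
  6: eeac$eea -> last char: a
  7: eeaeeac$ -> last char: $


BWT = ceeaeea$


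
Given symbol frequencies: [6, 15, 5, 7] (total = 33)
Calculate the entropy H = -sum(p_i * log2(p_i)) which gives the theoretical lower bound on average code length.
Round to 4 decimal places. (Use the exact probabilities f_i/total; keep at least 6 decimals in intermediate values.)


Per-symbol terms -p_i * log2(p_i) with p_i = f_i/33:
  p = 6/33 = 0.181818: log2(p) = -2.459432, -p*log2(p) = 0.447169
  p = 15/33 = 0.454545: log2(p) = -1.137504, -p*log2(p) = 0.517047
  p = 5/33 = 0.151515: log2(p) = -2.722466, -p*log2(p) = 0.412495
  p = 7/33 = 0.212121: log2(p) = -2.237039, -p*log2(p) = 0.474523
H = 0.447169 + 0.517047 + 0.412495 + 0.474523 = 1.851234

H = 1.8512 bits/symbol


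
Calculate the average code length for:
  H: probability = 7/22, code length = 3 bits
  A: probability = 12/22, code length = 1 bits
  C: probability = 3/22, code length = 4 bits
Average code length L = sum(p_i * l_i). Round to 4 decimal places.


Weighted contributions p_i * l_i:
  H: (7/22) * 3 = 21/22
  A: (12/22) * 1 = 12/22
  C: (3/22) * 4 = 12/22
Sum = (21 + 12 + 12)/22 = 45/22

L = 45/22 = 2.0455 bits/symbol


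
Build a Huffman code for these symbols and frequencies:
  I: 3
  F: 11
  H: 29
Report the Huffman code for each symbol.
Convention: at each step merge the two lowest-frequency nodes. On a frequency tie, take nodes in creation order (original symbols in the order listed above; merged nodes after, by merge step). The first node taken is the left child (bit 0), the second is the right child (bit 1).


Huffman tree construction:
Step 1: Merge I(3) + F(11) = 14
Step 2: Merge (I+F)(14) + H(29) = 43
Read each symbol's code off the tree from the root (left child = 0, right child = 1).

Codes:
  I: 00 (length 2)
  F: 01 (length 2)
  H: 1 (length 1)
Average code length: 57/43 = 1.3256 bits/symbol


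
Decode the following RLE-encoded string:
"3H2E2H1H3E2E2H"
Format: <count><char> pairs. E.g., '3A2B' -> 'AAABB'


Expanding each <count><char> pair:
  3H -> 'HHH'
  2E -> 'EE'
  2H -> 'HH'
  1H -> 'H'
  3E -> 'EEE'
  2E -> 'EE'
  2H -> 'HH'

Decoded = HHHEEHHHEEEEEHH


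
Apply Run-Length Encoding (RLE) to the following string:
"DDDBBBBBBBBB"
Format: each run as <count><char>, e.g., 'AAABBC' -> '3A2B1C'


Scanning runs left to right:
  i=0: run of 'D' x 3 -> '3D'
  i=3: run of 'B' x 9 -> '9B'

RLE = 3D9B


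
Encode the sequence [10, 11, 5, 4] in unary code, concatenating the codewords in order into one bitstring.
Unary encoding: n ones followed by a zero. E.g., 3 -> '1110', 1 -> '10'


Encode each number as n ones followed by a terminating 0:
  10 -> 11111111110 (11 bits)
  11 -> 111111111110 (12 bits)
  5 -> 111110 (6 bits)
  4 -> 11110 (5 bits)
Total length = 11 + 12 + 6 + 5 = 34 bits.

Unary([10, 11, 5, 4]) = 1111111111011111111111011111011110 (34 bits)


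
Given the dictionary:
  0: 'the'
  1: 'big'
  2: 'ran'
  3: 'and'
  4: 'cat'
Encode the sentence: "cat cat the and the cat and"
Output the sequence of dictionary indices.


Look up each word in the dictionary:
  'cat' -> 4
  'cat' -> 4
  'the' -> 0
  'and' -> 3
  'the' -> 0
  'cat' -> 4
  'and' -> 3

Encoded: [4, 4, 0, 3, 0, 4, 3]


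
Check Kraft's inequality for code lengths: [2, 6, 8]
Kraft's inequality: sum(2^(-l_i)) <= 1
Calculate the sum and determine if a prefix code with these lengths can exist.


Sum = 2^(-2) + 2^(-6) + 2^(-8)
    = 0.25 + 0.015625 + 0.00390625
    = 69/256 = 0.26953125
Since 0.26953125 <= 1, Kraft's inequality IS satisfied.
A prefix code with these lengths CAN exist.

Kraft sum = 0.26953125. Satisfied.


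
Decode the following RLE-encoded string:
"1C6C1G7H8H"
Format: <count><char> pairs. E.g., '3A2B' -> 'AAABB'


Expanding each <count><char> pair:
  1C -> 'C'
  6C -> 'CCCCCC'
  1G -> 'G'
  7H -> 'HHHHHHH'
  8H -> 'HHHHHHHH'

Decoded = CCCCCCCGHHHHHHHHHHHHHHH


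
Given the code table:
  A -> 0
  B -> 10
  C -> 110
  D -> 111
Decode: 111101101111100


Decoding:
111 -> D
10 -> B
110 -> C
111 -> D
110 -> C
0 -> A


Result: DBCDCA


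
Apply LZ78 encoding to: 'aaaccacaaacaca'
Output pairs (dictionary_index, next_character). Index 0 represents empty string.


LZ78 encoding steps:
Dictionary: {0: ''}
Step 1: w='' (idx 0), next='a' -> output (0, 'a'), add 'a' as idx 1
Step 2: w='a' (idx 1), next='a' -> output (1, 'a'), add 'aa' as idx 2
Step 3: w='' (idx 0), next='c' -> output (0, 'c'), add 'c' as idx 3
Step 4: w='c' (idx 3), next='a' -> output (3, 'a'), add 'ca' as idx 4
Step 5: w='ca' (idx 4), next='a' -> output (4, 'a'), add 'caa' as idx 5
Step 6: w='a' (idx 1), next='c' -> output (1, 'c'), add 'ac' as idx 6
Step 7: w='ac' (idx 6), next='a' -> output (6, 'a'), add 'aca' as idx 7


Encoded: [(0, 'a'), (1, 'a'), (0, 'c'), (3, 'a'), (4, 'a'), (1, 'c'), (6, 'a')]


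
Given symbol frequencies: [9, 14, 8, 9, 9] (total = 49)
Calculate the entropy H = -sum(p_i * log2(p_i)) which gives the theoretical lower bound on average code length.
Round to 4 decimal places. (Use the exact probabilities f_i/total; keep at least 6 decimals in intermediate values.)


Per-symbol terms -p_i * log2(p_i) with p_i = f_i/49:
  p = 9/49 = 0.183673: log2(p) = -2.444785, -p*log2(p) = 0.449042
  p = 14/49 = 0.285714: log2(p) = -1.807355, -p*log2(p) = 0.516387
  p = 8/49 = 0.163265: log2(p) = -2.614710, -p*log2(p) = 0.426891
  p = 9/49 = 0.183673: log2(p) = -2.444785, -p*log2(p) = 0.449042
  p = 9/49 = 0.183673: log2(p) = -2.444785, -p*log2(p) = 0.449042
H = 0.449042 + 0.516387 + 0.426891 + 0.449042 + 0.449042 = 2.290404

H = 2.2904 bits/symbol


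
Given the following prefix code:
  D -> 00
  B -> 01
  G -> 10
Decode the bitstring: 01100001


Decoding step by step:
Bits 01 -> B
Bits 10 -> G
Bits 00 -> D
Bits 01 -> B


Decoded message: BGDB


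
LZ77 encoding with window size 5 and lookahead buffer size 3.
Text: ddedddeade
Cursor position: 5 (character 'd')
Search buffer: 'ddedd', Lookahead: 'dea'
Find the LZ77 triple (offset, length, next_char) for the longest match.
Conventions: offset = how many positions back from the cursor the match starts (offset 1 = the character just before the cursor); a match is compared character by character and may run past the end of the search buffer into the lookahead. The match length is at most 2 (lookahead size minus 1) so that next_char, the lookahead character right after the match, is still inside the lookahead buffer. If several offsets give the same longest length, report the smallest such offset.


Try each offset into the search buffer:
  offset=1 (pos 4, char 'd'): match length 1
  offset=2 (pos 3, char 'd'): match length 1
  offset=3 (pos 2, char 'e'): match length 0
  offset=4 (pos 1, char 'd'): match length 2
  offset=5 (pos 0, char 'd'): match length 1
Longest match has length 2 at offset 4.
next_char = character at position 5 + 2 = 7 -> 'a'

Best match: offset=4, length=2 (matching 'de' starting at position 1)
LZ77 triple: (4, 2, 'a')


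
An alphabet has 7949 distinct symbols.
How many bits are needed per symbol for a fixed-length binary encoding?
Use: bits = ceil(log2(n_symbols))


log2(7949) = 12.9566
Bracket: 2^12 = 4096 < 7949 <= 2^13 = 8192
So ceil(log2(7949)) = 13

bits = ceil(log2(7949)) = ceil(12.9566) = 13 bits


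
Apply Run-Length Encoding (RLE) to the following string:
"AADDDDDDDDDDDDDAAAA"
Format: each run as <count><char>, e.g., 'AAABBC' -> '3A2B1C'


Scanning runs left to right:
  i=0: run of 'A' x 2 -> '2A'
  i=2: run of 'D' x 13 -> '13D'
  i=15: run of 'A' x 4 -> '4A'

RLE = 2A13D4A


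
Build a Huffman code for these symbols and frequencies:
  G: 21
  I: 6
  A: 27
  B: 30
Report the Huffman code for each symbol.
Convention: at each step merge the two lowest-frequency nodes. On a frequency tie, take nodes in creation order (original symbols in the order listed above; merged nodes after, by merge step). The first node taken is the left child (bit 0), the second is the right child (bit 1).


Huffman tree construction:
Step 1: Merge I(6) + G(21) = 27
Step 2: Merge A(27) + (I+G)(27) = 54
Step 3: Merge B(30) + (A+(I+G))(54) = 84
Read each symbol's code off the tree from the root (left child = 0, right child = 1).

Codes:
  G: 111 (length 3)
  I: 110 (length 3)
  A: 10 (length 2)
  B: 0 (length 1)
Average code length: 165/84 = 1.9643 bits/symbol


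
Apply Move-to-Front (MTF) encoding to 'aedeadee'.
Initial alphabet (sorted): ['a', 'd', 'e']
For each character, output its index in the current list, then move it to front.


MTF encoding:
'a': index 0 in ['a', 'd', 'e'] -> ['a', 'd', 'e']
'e': index 2 in ['a', 'd', 'e'] -> ['e', 'a', 'd']
'd': index 2 in ['e', 'a', 'd'] -> ['d', 'e', 'a']
'e': index 1 in ['d', 'e', 'a'] -> ['e', 'd', 'a']
'a': index 2 in ['e', 'd', 'a'] -> ['a', 'e', 'd']
'd': index 2 in ['a', 'e', 'd'] -> ['d', 'a', 'e']
'e': index 2 in ['d', 'a', 'e'] -> ['e', 'd', 'a']
'e': index 0 in ['e', 'd', 'a'] -> ['e', 'd', 'a']


Output: [0, 2, 2, 1, 2, 2, 2, 0]


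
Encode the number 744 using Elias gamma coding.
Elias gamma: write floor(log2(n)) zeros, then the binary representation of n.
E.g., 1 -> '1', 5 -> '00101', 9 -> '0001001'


num_bits = floor(log2(744)) + 1 = 10
leading_zeros = num_bits - 1 = 9
binary(744) = 1011101000

Elias gamma(744) = '000000000' + '1011101000' = 0000000001011101000 (19 bits)


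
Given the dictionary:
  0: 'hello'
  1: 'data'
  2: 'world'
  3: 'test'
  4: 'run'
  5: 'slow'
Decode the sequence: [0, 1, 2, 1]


Look up each index in the dictionary:
  0 -> 'hello'
  1 -> 'data'
  2 -> 'world'
  1 -> 'data'

Decoded: "hello data world data"


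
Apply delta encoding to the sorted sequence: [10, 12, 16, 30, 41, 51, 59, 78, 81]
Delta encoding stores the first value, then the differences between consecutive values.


First value: 10
Deltas:
  12 - 10 = 2
  16 - 12 = 4
  30 - 16 = 14
  41 - 30 = 11
  51 - 41 = 10
  59 - 51 = 8
  78 - 59 = 19
  81 - 78 = 3


Delta encoded: [10, 2, 4, 14, 11, 10, 8, 19, 3]


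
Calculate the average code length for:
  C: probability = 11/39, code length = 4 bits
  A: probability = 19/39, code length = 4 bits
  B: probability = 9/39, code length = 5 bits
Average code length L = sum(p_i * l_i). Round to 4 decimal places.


Weighted contributions p_i * l_i:
  C: (11/39) * 4 = 44/39
  A: (19/39) * 4 = 76/39
  B: (9/39) * 5 = 45/39
Sum = (44 + 76 + 45)/39 = 165/39

L = 165/39 = 4.2308 bits/symbol


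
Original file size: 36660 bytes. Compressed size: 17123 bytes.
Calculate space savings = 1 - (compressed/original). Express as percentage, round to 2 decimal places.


ratio = compressed/original = 17123/36660 = 0.467076
savings = 1 - ratio = 1 - 0.467076 = 0.532924
as a percentage: 0.532924 * 100 = 53.29%

Space savings = 1 - 17123/36660 = 53.29%


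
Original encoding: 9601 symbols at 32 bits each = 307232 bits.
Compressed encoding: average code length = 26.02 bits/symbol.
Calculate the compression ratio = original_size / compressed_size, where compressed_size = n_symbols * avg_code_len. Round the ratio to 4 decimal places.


original_size = n_symbols * orig_bits = 9601 * 32 = 307232 bits
compressed_size = n_symbols * avg_code_len = 9601 * 26.02 = 249818.02 bits
ratio = original_size / compressed_size = 307232 / 249818.02 = 1.2298

Compression ratio = 1.2298


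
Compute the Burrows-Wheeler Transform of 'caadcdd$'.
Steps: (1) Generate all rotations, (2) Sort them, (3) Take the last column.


Rotations (sorted):
  0: $caadcdd -> last char: d
  1: aadcdd$c -> last char: c
  2: adcdd$ca -> last char: a
  3: caadcdd$ -> last char: $
  4: cdd$caad -> last char: d
  5: d$caadcd -> last char: d
  6: dcdd$caa -> last char: a
  7: dd$caadc -> last char: c


BWT = dca$ddac


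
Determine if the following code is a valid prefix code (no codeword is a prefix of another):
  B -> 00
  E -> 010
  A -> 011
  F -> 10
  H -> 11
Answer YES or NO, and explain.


Checking each pair (does one codeword prefix another?):
  B='00' vs E='010': no prefix
  B='00' vs A='011': no prefix
  B='00' vs F='10': no prefix
  B='00' vs H='11': no prefix
  E='010' vs B='00': no prefix
  E='010' vs A='011': no prefix
  E='010' vs F='10': no prefix
  E='010' vs H='11': no prefix
  A='011' vs B='00': no prefix
  A='011' vs E='010': no prefix
  A='011' vs F='10': no prefix
  A='011' vs H='11': no prefix
  F='10' vs B='00': no prefix
  F='10' vs E='010': no prefix
  F='10' vs A='011': no prefix
  F='10' vs H='11': no prefix
  H='11' vs B='00': no prefix
  H='11' vs E='010': no prefix
  H='11' vs A='011': no prefix
  H='11' vs F='10': no prefix
No violation found over all pairs.

YES -- this is a valid prefix code. No codeword is a prefix of any other codeword.


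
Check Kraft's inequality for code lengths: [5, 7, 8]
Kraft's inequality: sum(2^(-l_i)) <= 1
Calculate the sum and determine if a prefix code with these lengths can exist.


Sum = 2^(-5) + 2^(-7) + 2^(-8)
    = 0.03125 + 0.0078125 + 0.00390625
    = 11/256 = 0.04296875
Since 0.04296875 <= 1, Kraft's inequality IS satisfied.
A prefix code with these lengths CAN exist.

Kraft sum = 0.04296875. Satisfied.


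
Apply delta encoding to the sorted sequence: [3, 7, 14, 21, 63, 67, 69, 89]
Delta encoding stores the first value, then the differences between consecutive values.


First value: 3
Deltas:
  7 - 3 = 4
  14 - 7 = 7
  21 - 14 = 7
  63 - 21 = 42
  67 - 63 = 4
  69 - 67 = 2
  89 - 69 = 20


Delta encoded: [3, 4, 7, 7, 42, 4, 2, 20]


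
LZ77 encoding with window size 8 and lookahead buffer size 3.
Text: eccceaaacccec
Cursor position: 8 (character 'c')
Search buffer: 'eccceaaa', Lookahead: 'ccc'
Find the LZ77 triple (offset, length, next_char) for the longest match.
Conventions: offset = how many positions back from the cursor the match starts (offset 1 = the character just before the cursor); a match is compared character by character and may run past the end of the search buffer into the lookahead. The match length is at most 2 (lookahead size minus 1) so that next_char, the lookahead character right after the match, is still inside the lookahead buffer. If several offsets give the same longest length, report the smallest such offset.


Try each offset into the search buffer:
  offset=1 (pos 7, char 'a'): match length 0
  offset=2 (pos 6, char 'a'): match length 0
  offset=3 (pos 5, char 'a'): match length 0
  offset=4 (pos 4, char 'e'): match length 0
  offset=5 (pos 3, char 'c'): match length 1
  offset=6 (pos 2, char 'c'): match length 2
  offset=7 (pos 1, char 'c'): match length 2
  offset=8 (pos 0, char 'e'): match length 0
Longest match has length 2, found at offsets 6, 7; take the smallest, offset 6.
next_char = character at position 8 + 2 = 10 -> 'c'

Best match: offset=6, length=2 (matching 'cc' starting at position 2)
LZ77 triple: (6, 2, 'c')


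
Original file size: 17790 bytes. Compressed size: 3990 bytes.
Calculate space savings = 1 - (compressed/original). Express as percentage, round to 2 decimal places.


ratio = compressed/original = 3990/17790 = 0.224283
savings = 1 - ratio = 1 - 0.224283 = 0.775717
as a percentage: 0.775717 * 100 = 77.57%

Space savings = 1 - 3990/17790 = 77.57%


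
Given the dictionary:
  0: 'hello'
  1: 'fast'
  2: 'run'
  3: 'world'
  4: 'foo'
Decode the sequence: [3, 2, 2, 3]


Look up each index in the dictionary:
  3 -> 'world'
  2 -> 'run'
  2 -> 'run'
  3 -> 'world'

Decoded: "world run run world"


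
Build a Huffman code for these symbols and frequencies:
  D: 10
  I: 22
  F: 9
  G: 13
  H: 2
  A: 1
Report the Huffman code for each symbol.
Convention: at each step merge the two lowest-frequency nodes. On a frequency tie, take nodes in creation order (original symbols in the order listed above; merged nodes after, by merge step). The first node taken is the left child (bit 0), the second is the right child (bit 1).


Huffman tree construction:
Step 1: Merge A(1) + H(2) = 3
Step 2: Merge (A+H)(3) + F(9) = 12
Step 3: Merge D(10) + ((A+H)+F)(12) = 22
Step 4: Merge G(13) + I(22) = 35
Step 5: Merge (D+((A+H)+F))(22) + (G+I)(35) = 57
Read each symbol's code off the tree from the root (left child = 0, right child = 1).

Codes:
  D: 00 (length 2)
  I: 11 (length 2)
  F: 011 (length 3)
  G: 10 (length 2)
  H: 0101 (length 4)
  A: 0100 (length 4)
Average code length: 129/57 = 2.2632 bits/symbol


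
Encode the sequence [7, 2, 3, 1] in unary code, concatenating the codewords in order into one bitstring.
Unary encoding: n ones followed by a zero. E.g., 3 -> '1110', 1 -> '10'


Encode each number as n ones followed by a terminating 0:
  7 -> 11111110 (8 bits)
  2 -> 110 (3 bits)
  3 -> 1110 (4 bits)
  1 -> 10 (2 bits)
Total length = 8 + 3 + 4 + 2 = 17 bits.

Unary([7, 2, 3, 1]) = 11111110110111010 (17 bits)


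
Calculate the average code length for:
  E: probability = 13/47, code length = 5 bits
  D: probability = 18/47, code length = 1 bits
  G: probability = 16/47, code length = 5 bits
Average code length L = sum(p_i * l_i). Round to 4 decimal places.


Weighted contributions p_i * l_i:
  E: (13/47) * 5 = 65/47
  D: (18/47) * 1 = 18/47
  G: (16/47) * 5 = 80/47
Sum = (65 + 18 + 80)/47 = 163/47

L = 163/47 = 3.4681 bits/symbol


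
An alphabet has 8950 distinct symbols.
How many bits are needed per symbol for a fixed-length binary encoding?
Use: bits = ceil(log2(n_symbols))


log2(8950) = 13.1277
Bracket: 2^13 = 8192 < 8950 <= 2^14 = 16384
So ceil(log2(8950)) = 14

bits = ceil(log2(8950)) = ceil(13.1277) = 14 bits


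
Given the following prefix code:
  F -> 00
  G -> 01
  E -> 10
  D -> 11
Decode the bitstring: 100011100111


Decoding step by step:
Bits 10 -> E
Bits 00 -> F
Bits 11 -> D
Bits 10 -> E
Bits 01 -> G
Bits 11 -> D


Decoded message: EFDEGD


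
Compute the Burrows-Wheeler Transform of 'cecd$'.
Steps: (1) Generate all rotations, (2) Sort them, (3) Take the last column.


Rotations (sorted):
  0: $cecd -> last char: d
  1: cd$ce -> last char: e
  2: cecd$ -> last char: $
  3: d$cec -> last char: c
  4: ecd$c -> last char: c


BWT = de$cc


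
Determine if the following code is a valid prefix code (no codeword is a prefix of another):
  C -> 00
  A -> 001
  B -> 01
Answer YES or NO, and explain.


Checking each pair (does one codeword prefix another?):
  C='00' vs A='001': prefix -- VIOLATION

NO -- this is NOT a valid prefix code. C (00) is a prefix of A (001).


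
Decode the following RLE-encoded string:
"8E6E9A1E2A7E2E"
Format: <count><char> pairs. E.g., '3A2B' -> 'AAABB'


Expanding each <count><char> pair:
  8E -> 'EEEEEEEE'
  6E -> 'EEEEEE'
  9A -> 'AAAAAAAAA'
  1E -> 'E'
  2A -> 'AA'
  7E -> 'EEEEEEE'
  2E -> 'EE'

Decoded = EEEEEEEEEEEEEEAAAAAAAAAEAAEEEEEEEEE


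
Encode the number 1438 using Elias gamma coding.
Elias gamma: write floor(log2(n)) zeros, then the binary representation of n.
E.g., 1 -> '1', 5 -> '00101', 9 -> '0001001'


num_bits = floor(log2(1438)) + 1 = 11
leading_zeros = num_bits - 1 = 10
binary(1438) = 10110011110

Elias gamma(1438) = '0000000000' + '10110011110' = 000000000010110011110 (21 bits)


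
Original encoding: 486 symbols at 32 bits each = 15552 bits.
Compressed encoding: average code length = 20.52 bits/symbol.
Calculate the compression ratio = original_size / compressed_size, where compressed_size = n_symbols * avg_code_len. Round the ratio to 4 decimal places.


original_size = n_symbols * orig_bits = 486 * 32 = 15552 bits
compressed_size = n_symbols * avg_code_len = 486 * 20.52 = 9972.72 bits
ratio = original_size / compressed_size = 15552 / 9972.72 = 1.5595

Compression ratio = 1.5595


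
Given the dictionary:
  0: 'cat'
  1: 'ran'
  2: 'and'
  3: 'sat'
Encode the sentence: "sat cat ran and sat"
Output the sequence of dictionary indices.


Look up each word in the dictionary:
  'sat' -> 3
  'cat' -> 0
  'ran' -> 1
  'and' -> 2
  'sat' -> 3

Encoded: [3, 0, 1, 2, 3]


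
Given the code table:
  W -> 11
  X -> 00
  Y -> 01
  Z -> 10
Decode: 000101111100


Decoding:
00 -> X
01 -> Y
01 -> Y
11 -> W
11 -> W
00 -> X


Result: XYYWWX


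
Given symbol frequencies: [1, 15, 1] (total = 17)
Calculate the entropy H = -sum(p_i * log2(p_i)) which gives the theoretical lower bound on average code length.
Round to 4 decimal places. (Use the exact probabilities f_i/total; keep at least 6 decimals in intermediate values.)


Per-symbol terms -p_i * log2(p_i) with p_i = f_i/17:
  p = 1/17 = 0.058824: log2(p) = -4.087463, -p*log2(p) = 0.240439
  p = 15/17 = 0.882353: log2(p) = -0.180572, -p*log2(p) = 0.159328
  p = 1/17 = 0.058824: log2(p) = -4.087463, -p*log2(p) = 0.240439
H = 0.240439 + 0.159328 + 0.240439 = 0.640206

H = 0.6402 bits/symbol
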